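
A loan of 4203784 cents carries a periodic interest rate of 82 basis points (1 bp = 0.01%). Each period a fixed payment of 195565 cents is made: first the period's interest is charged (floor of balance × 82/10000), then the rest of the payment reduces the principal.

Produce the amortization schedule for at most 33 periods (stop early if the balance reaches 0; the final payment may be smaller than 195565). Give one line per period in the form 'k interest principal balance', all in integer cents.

1 34471 161094 4042690
2 33150 162415 3880275
3 31818 163747 3716528
4 30475 165090 3551438
5 29121 166444 3384994
6 27756 167809 3217185
7 26380 169185 3048000
8 24993 170572 2877428
9 23594 171971 2705457
10 22184 173381 2532076
11 20763 174802 2357274
12 19329 176236 2181038
13 17884 177681 2003357
14 16427 179138 1824219
15 14958 180607 1643612
16 13477 182088 1461524
17 11984 183581 1277943
18 10479 185086 1092857
19 8961 186604 906253
20 7431 188134 718119
21 5888 189677 528442
22 4333 191232 337210
23 2765 192800 144410
24 1184 144410 0

1. interest=⌊4203784·82/10000⌋=34471; principal=195565-34471=161094; balance=4203784-161094=4042690
2. interest=⌊4042690·82/10000⌋=33150; principal=195565-33150=162415; balance=4042690-162415=3880275
3. interest=⌊3880275·82/10000⌋=31818; principal=195565-31818=163747; balance=3880275-163747=3716528
4. interest=⌊3716528·82/10000⌋=30475; principal=195565-30475=165090; balance=3716528-165090=3551438
5. interest=⌊3551438·82/10000⌋=29121; principal=195565-29121=166444; balance=3551438-166444=3384994
6. interest=⌊3384994·82/10000⌋=27756; principal=195565-27756=167809; balance=3384994-167809=3217185
7. interest=⌊3217185·82/10000⌋=26380; principal=195565-26380=169185; balance=3217185-169185=3048000
8. interest=⌊3048000·82/10000⌋=24993; principal=195565-24993=170572; balance=3048000-170572=2877428
9. interest=⌊2877428·82/10000⌋=23594; principal=195565-23594=171971; balance=2877428-171971=2705457
10. interest=⌊2705457·82/10000⌋=22184; principal=195565-22184=173381; balance=2705457-173381=2532076
11. interest=⌊2532076·82/10000⌋=20763; principal=195565-20763=174802; balance=2532076-174802=2357274
12. interest=⌊2357274·82/10000⌋=19329; principal=195565-19329=176236; balance=2357274-176236=2181038
13. interest=⌊2181038·82/10000⌋=17884; principal=195565-17884=177681; balance=2181038-177681=2003357
14. interest=⌊2003357·82/10000⌋=16427; principal=195565-16427=179138; balance=2003357-179138=1824219
15. interest=⌊1824219·82/10000⌋=14958; principal=195565-14958=180607; balance=1824219-180607=1643612
16. interest=⌊1643612·82/10000⌋=13477; principal=195565-13477=182088; balance=1643612-182088=1461524
17. interest=⌊1461524·82/10000⌋=11984; principal=195565-11984=183581; balance=1461524-183581=1277943
18. interest=⌊1277943·82/10000⌋=10479; principal=195565-10479=185086; balance=1277943-185086=1092857
19. interest=⌊1092857·82/10000⌋=8961; principal=195565-8961=186604; balance=1092857-186604=906253
20. interest=⌊906253·82/10000⌋=7431; principal=195565-7431=188134; balance=906253-188134=718119
21. interest=⌊718119·82/10000⌋=5888; principal=195565-5888=189677; balance=718119-189677=528442
22. interest=⌊528442·82/10000⌋=4333; principal=195565-4333=191232; balance=528442-191232=337210
23. interest=⌊337210·82/10000⌋=2765; principal=195565-2765=192800; balance=337210-192800=144410
24. interest=⌊144410·82/10000⌋=1184; principal=min(195565-1184,144410)=144410; balance=144410-144410=0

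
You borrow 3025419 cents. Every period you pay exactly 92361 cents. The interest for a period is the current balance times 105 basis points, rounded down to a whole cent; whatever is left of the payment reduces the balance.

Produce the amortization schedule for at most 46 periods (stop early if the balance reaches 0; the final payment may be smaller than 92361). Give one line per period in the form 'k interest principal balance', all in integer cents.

1. interest=⌊3025419·105/10000⌋=31766; principal=92361-31766=60595; balance=3025419-60595=2964824
2. interest=⌊2964824·105/10000⌋=31130; principal=92361-31130=61231; balance=2964824-61231=2903593
3. interest=⌊2903593·105/10000⌋=30487; principal=92361-30487=61874; balance=2903593-61874=2841719
4. interest=⌊2841719·105/10000⌋=29838; principal=92361-29838=62523; balance=2841719-62523=2779196
5. interest=⌊2779196·105/10000⌋=29181; principal=92361-29181=63180; balance=2779196-63180=2716016
6. interest=⌊2716016·105/10000⌋=28518; principal=92361-28518=63843; balance=2716016-63843=2652173
7. interest=⌊2652173·105/10000⌋=27847; principal=92361-27847=64514; balance=2652173-64514=2587659
8. interest=⌊2587659·105/10000⌋=27170; principal=92361-27170=65191; balance=2587659-65191=2522468
9. interest=⌊2522468·105/10000⌋=26485; principal=92361-26485=65876; balance=2522468-65876=2456592
10. interest=⌊2456592·105/10000⌋=25794; principal=92361-25794=66567; balance=2456592-66567=2390025
11. interest=⌊2390025·105/10000⌋=25095; principal=92361-25095=67266; balance=2390025-67266=2322759
12. interest=⌊2322759·105/10000⌋=24388; principal=92361-24388=67973; balance=2322759-67973=2254786
13. interest=⌊2254786·105/10000⌋=23675; principal=92361-23675=68686; balance=2254786-68686=2186100
14. interest=⌊2186100·105/10000⌋=22954; principal=92361-22954=69407; balance=2186100-69407=2116693
15. interest=⌊2116693·105/10000⌋=22225; principal=92361-22225=70136; balance=2116693-70136=2046557
16. interest=⌊2046557·105/10000⌋=21488; principal=92361-21488=70873; balance=2046557-70873=1975684
17. interest=⌊1975684·105/10000⌋=20744; principal=92361-20744=71617; balance=1975684-71617=1904067
18. interest=⌊1904067·105/10000⌋=19992; principal=92361-19992=72369; balance=1904067-72369=1831698
19. interest=⌊1831698·105/10000⌋=19232; principal=92361-19232=73129; balance=1831698-73129=1758569
20. interest=⌊1758569·105/10000⌋=18464; principal=92361-18464=73897; balance=1758569-73897=1684672
21. interest=⌊1684672·105/10000⌋=17689; principal=92361-17689=74672; balance=1684672-74672=1610000
22. interest=⌊1610000·105/10000⌋=16905; principal=92361-16905=75456; balance=1610000-75456=1534544
23. interest=⌊1534544·105/10000⌋=16112; principal=92361-16112=76249; balance=1534544-76249=1458295
24. interest=⌊1458295·105/10000⌋=15312; principal=92361-15312=77049; balance=1458295-77049=1381246
25. interest=⌊1381246·105/10000⌋=14503; principal=92361-14503=77858; balance=1381246-77858=1303388
26. interest=⌊1303388·105/10000⌋=13685; principal=92361-13685=78676; balance=1303388-78676=1224712
27. interest=⌊1224712·105/10000⌋=12859; principal=92361-12859=79502; balance=1224712-79502=1145210
28. interest=⌊1145210·105/10000⌋=12024; principal=92361-12024=80337; balance=1145210-80337=1064873
29. interest=⌊1064873·105/10000⌋=11181; principal=92361-11181=81180; balance=1064873-81180=983693
30. interest=⌊983693·105/10000⌋=10328; principal=92361-10328=82033; balance=983693-82033=901660
31. interest=⌊901660·105/10000⌋=9467; principal=92361-9467=82894; balance=901660-82894=818766
32. interest=⌊818766·105/10000⌋=8597; principal=92361-8597=83764; balance=818766-83764=735002
33. interest=⌊735002·105/10000⌋=7717; principal=92361-7717=84644; balance=735002-84644=650358
34. interest=⌊650358·105/10000⌋=6828; principal=92361-6828=85533; balance=650358-85533=564825
35. interest=⌊564825·105/10000⌋=5930; principal=92361-5930=86431; balance=564825-86431=478394
36. interest=⌊478394·105/10000⌋=5023; principal=92361-5023=87338; balance=478394-87338=391056
37. interest=⌊391056·105/10000⌋=4106; principal=92361-4106=88255; balance=391056-88255=302801
38. interest=⌊302801·105/10000⌋=3179; principal=92361-3179=89182; balance=302801-89182=213619
39. interest=⌊213619·105/10000⌋=2242; principal=92361-2242=90119; balance=213619-90119=123500
40. interest=⌊123500·105/10000⌋=1296; principal=92361-1296=91065; balance=123500-91065=32435
41. interest=⌊32435·105/10000⌋=340; principal=min(92361-340,32435)=32435; balance=32435-32435=0

1 31766 60595 2964824
2 31130 61231 2903593
3 30487 61874 2841719
4 29838 62523 2779196
5 29181 63180 2716016
6 28518 63843 2652173
7 27847 64514 2587659
8 27170 65191 2522468
9 26485 65876 2456592
10 25794 66567 2390025
11 25095 67266 2322759
12 24388 67973 2254786
13 23675 68686 2186100
14 22954 69407 2116693
15 22225 70136 2046557
16 21488 70873 1975684
17 20744 71617 1904067
18 19992 72369 1831698
19 19232 73129 1758569
20 18464 73897 1684672
21 17689 74672 1610000
22 16905 75456 1534544
23 16112 76249 1458295
24 15312 77049 1381246
25 14503 77858 1303388
26 13685 78676 1224712
27 12859 79502 1145210
28 12024 80337 1064873
29 11181 81180 983693
30 10328 82033 901660
31 9467 82894 818766
32 8597 83764 735002
33 7717 84644 650358
34 6828 85533 564825
35 5930 86431 478394
36 5023 87338 391056
37 4106 88255 302801
38 3179 89182 213619
39 2242 90119 123500
40 1296 91065 32435
41 340 32435 0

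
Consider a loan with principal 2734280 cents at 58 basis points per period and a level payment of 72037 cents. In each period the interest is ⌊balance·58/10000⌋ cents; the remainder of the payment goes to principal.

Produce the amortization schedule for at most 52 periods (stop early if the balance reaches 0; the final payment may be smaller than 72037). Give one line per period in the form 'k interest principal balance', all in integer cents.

1 15858 56179 2678101
2 15532 56505 2621596
3 15205 56832 2564764
4 14875 57162 2507602
5 14544 57493 2450109
6 14210 57827 2392282
7 13875 58162 2334120
8 13537 58500 2275620
9 13198 58839 2216781
10 12857 59180 2157601
11 12514 59523 2098078
12 12168 59869 2038209
13 11821 60216 1977993
14 11472 60565 1917428
15 11121 60916 1856512
16 10767 61270 1795242
17 10412 61625 1733617
18 10054 61983 1671634
19 9695 62342 1609292
20 9333 62704 1546588
21 8970 63067 1483521
22 8604 63433 1420088
23 8236 63801 1356287
24 7866 64171 1292116
25 7494 64543 1227573
26 7119 64918 1162655
27 6743 65294 1097361
28 6364 65673 1031688
29 5983 66054 965634
30 5600 66437 899197
31 5215 66822 832375
32 4827 67210 765165
33 4437 67600 697565
34 4045 67992 629573
35 3651 68386 561187
36 3254 68783 492404
37 2855 69182 423222
38 2454 69583 353639
39 2051 69986 283653
40 1645 70392 213261
41 1236 70801 142460
42 826 71211 71249
43 413 71249 0

1. interest=⌊2734280·58/10000⌋=15858; principal=72037-15858=56179; balance=2734280-56179=2678101
2. interest=⌊2678101·58/10000⌋=15532; principal=72037-15532=56505; balance=2678101-56505=2621596
3. interest=⌊2621596·58/10000⌋=15205; principal=72037-15205=56832; balance=2621596-56832=2564764
4. interest=⌊2564764·58/10000⌋=14875; principal=72037-14875=57162; balance=2564764-57162=2507602
5. interest=⌊2507602·58/10000⌋=14544; principal=72037-14544=57493; balance=2507602-57493=2450109
6. interest=⌊2450109·58/10000⌋=14210; principal=72037-14210=57827; balance=2450109-57827=2392282
7. interest=⌊2392282·58/10000⌋=13875; principal=72037-13875=58162; balance=2392282-58162=2334120
8. interest=⌊2334120·58/10000⌋=13537; principal=72037-13537=58500; balance=2334120-58500=2275620
9. interest=⌊2275620·58/10000⌋=13198; principal=72037-13198=58839; balance=2275620-58839=2216781
10. interest=⌊2216781·58/10000⌋=12857; principal=72037-12857=59180; balance=2216781-59180=2157601
11. interest=⌊2157601·58/10000⌋=12514; principal=72037-12514=59523; balance=2157601-59523=2098078
12. interest=⌊2098078·58/10000⌋=12168; principal=72037-12168=59869; balance=2098078-59869=2038209
13. interest=⌊2038209·58/10000⌋=11821; principal=72037-11821=60216; balance=2038209-60216=1977993
14. interest=⌊1977993·58/10000⌋=11472; principal=72037-11472=60565; balance=1977993-60565=1917428
15. interest=⌊1917428·58/10000⌋=11121; principal=72037-11121=60916; balance=1917428-60916=1856512
16. interest=⌊1856512·58/10000⌋=10767; principal=72037-10767=61270; balance=1856512-61270=1795242
17. interest=⌊1795242·58/10000⌋=10412; principal=72037-10412=61625; balance=1795242-61625=1733617
18. interest=⌊1733617·58/10000⌋=10054; principal=72037-10054=61983; balance=1733617-61983=1671634
19. interest=⌊1671634·58/10000⌋=9695; principal=72037-9695=62342; balance=1671634-62342=1609292
20. interest=⌊1609292·58/10000⌋=9333; principal=72037-9333=62704; balance=1609292-62704=1546588
21. interest=⌊1546588·58/10000⌋=8970; principal=72037-8970=63067; balance=1546588-63067=1483521
22. interest=⌊1483521·58/10000⌋=8604; principal=72037-8604=63433; balance=1483521-63433=1420088
23. interest=⌊1420088·58/10000⌋=8236; principal=72037-8236=63801; balance=1420088-63801=1356287
24. interest=⌊1356287·58/10000⌋=7866; principal=72037-7866=64171; balance=1356287-64171=1292116
25. interest=⌊1292116·58/10000⌋=7494; principal=72037-7494=64543; balance=1292116-64543=1227573
26. interest=⌊1227573·58/10000⌋=7119; principal=72037-7119=64918; balance=1227573-64918=1162655
27. interest=⌊1162655·58/10000⌋=6743; principal=72037-6743=65294; balance=1162655-65294=1097361
28. interest=⌊1097361·58/10000⌋=6364; principal=72037-6364=65673; balance=1097361-65673=1031688
29. interest=⌊1031688·58/10000⌋=5983; principal=72037-5983=66054; balance=1031688-66054=965634
30. interest=⌊965634·58/10000⌋=5600; principal=72037-5600=66437; balance=965634-66437=899197
31. interest=⌊899197·58/10000⌋=5215; principal=72037-5215=66822; balance=899197-66822=832375
32. interest=⌊832375·58/10000⌋=4827; principal=72037-4827=67210; balance=832375-67210=765165
33. interest=⌊765165·58/10000⌋=4437; principal=72037-4437=67600; balance=765165-67600=697565
34. interest=⌊697565·58/10000⌋=4045; principal=72037-4045=67992; balance=697565-67992=629573
35. interest=⌊629573·58/10000⌋=3651; principal=72037-3651=68386; balance=629573-68386=561187
36. interest=⌊561187·58/10000⌋=3254; principal=72037-3254=68783; balance=561187-68783=492404
37. interest=⌊492404·58/10000⌋=2855; principal=72037-2855=69182; balance=492404-69182=423222
38. interest=⌊423222·58/10000⌋=2454; principal=72037-2454=69583; balance=423222-69583=353639
39. interest=⌊353639·58/10000⌋=2051; principal=72037-2051=69986; balance=353639-69986=283653
40. interest=⌊283653·58/10000⌋=1645; principal=72037-1645=70392; balance=283653-70392=213261
41. interest=⌊213261·58/10000⌋=1236; principal=72037-1236=70801; balance=213261-70801=142460
42. interest=⌊142460·58/10000⌋=826; principal=72037-826=71211; balance=142460-71211=71249
43. interest=⌊71249·58/10000⌋=413; principal=min(72037-413,71249)=71249; balance=71249-71249=0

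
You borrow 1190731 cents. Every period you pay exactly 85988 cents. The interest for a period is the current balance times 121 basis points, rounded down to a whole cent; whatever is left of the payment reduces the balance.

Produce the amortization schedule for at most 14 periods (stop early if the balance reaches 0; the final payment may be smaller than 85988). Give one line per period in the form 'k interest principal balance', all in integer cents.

1 14407 71581 1119150
2 13541 72447 1046703
3 12665 73323 973380
4 11777 74211 899169
5 10879 75109 824060
6 9971 76017 748043
7 9051 76937 671106
8 8120 77868 593238
9 7178 78810 514428
10 6224 79764 434664
11 5259 80729 353935
12 4282 81706 272229
13 3293 82695 189534
14 2293 83695 105839

1. interest=⌊1190731·121/10000⌋=14407; principal=85988-14407=71581; balance=1190731-71581=1119150
2. interest=⌊1119150·121/10000⌋=13541; principal=85988-13541=72447; balance=1119150-72447=1046703
3. interest=⌊1046703·121/10000⌋=12665; principal=85988-12665=73323; balance=1046703-73323=973380
4. interest=⌊973380·121/10000⌋=11777; principal=85988-11777=74211; balance=973380-74211=899169
5. interest=⌊899169·121/10000⌋=10879; principal=85988-10879=75109; balance=899169-75109=824060
6. interest=⌊824060·121/10000⌋=9971; principal=85988-9971=76017; balance=824060-76017=748043
7. interest=⌊748043·121/10000⌋=9051; principal=85988-9051=76937; balance=748043-76937=671106
8. interest=⌊671106·121/10000⌋=8120; principal=85988-8120=77868; balance=671106-77868=593238
9. interest=⌊593238·121/10000⌋=7178; principal=85988-7178=78810; balance=593238-78810=514428
10. interest=⌊514428·121/10000⌋=6224; principal=85988-6224=79764; balance=514428-79764=434664
11. interest=⌊434664·121/10000⌋=5259; principal=85988-5259=80729; balance=434664-80729=353935
12. interest=⌊353935·121/10000⌋=4282; principal=85988-4282=81706; balance=353935-81706=272229
13. interest=⌊272229·121/10000⌋=3293; principal=85988-3293=82695; balance=272229-82695=189534
14. interest=⌊189534·121/10000⌋=2293; principal=85988-2293=83695; balance=189534-83695=105839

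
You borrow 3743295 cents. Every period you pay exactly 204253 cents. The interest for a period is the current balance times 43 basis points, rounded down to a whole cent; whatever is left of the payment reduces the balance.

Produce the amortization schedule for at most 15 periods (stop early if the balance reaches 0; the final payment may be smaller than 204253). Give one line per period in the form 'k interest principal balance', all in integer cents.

1. interest=⌊3743295·43/10000⌋=16096; principal=204253-16096=188157; balance=3743295-188157=3555138
2. interest=⌊3555138·43/10000⌋=15287; principal=204253-15287=188966; balance=3555138-188966=3366172
3. interest=⌊3366172·43/10000⌋=14474; principal=204253-14474=189779; balance=3366172-189779=3176393
4. interest=⌊3176393·43/10000⌋=13658; principal=204253-13658=190595; balance=3176393-190595=2985798
5. interest=⌊2985798·43/10000⌋=12838; principal=204253-12838=191415; balance=2985798-191415=2794383
6. interest=⌊2794383·43/10000⌋=12015; principal=204253-12015=192238; balance=2794383-192238=2602145
7. interest=⌊2602145·43/10000⌋=11189; principal=204253-11189=193064; balance=2602145-193064=2409081
8. interest=⌊2409081·43/10000⌋=10359; principal=204253-10359=193894; balance=2409081-193894=2215187
9. interest=⌊2215187·43/10000⌋=9525; principal=204253-9525=194728; balance=2215187-194728=2020459
10. interest=⌊2020459·43/10000⌋=8687; principal=204253-8687=195566; balance=2020459-195566=1824893
11. interest=⌊1824893·43/10000⌋=7847; principal=204253-7847=196406; balance=1824893-196406=1628487
12. interest=⌊1628487·43/10000⌋=7002; principal=204253-7002=197251; balance=1628487-197251=1431236
13. interest=⌊1431236·43/10000⌋=6154; principal=204253-6154=198099; balance=1431236-198099=1233137
14. interest=⌊1233137·43/10000⌋=5302; principal=204253-5302=198951; balance=1233137-198951=1034186
15. interest=⌊1034186·43/10000⌋=4446; principal=204253-4446=199807; balance=1034186-199807=834379

1 16096 188157 3555138
2 15287 188966 3366172
3 14474 189779 3176393
4 13658 190595 2985798
5 12838 191415 2794383
6 12015 192238 2602145
7 11189 193064 2409081
8 10359 193894 2215187
9 9525 194728 2020459
10 8687 195566 1824893
11 7847 196406 1628487
12 7002 197251 1431236
13 6154 198099 1233137
14 5302 198951 1034186
15 4446 199807 834379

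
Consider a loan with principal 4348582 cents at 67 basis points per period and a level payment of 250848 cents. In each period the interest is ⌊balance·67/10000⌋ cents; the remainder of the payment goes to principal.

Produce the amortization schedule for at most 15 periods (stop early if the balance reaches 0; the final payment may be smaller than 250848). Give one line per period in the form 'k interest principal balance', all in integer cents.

1 29135 221713 4126869
2 27650 223198 3903671
3 26154 224694 3678977
4 24649 226199 3452778
5 23133 227715 3225063
6 21607 229241 2995822
7 20072 230776 2765046
8 18525 232323 2532723
9 16969 233879 2298844
10 15402 235446 2063398
11 13824 237024 1826374
12 12236 238612 1587762
13 10638 240210 1347552
14 9028 241820 1105732
15 7408 243440 862292

1. interest=⌊4348582·67/10000⌋=29135; principal=250848-29135=221713; balance=4348582-221713=4126869
2. interest=⌊4126869·67/10000⌋=27650; principal=250848-27650=223198; balance=4126869-223198=3903671
3. interest=⌊3903671·67/10000⌋=26154; principal=250848-26154=224694; balance=3903671-224694=3678977
4. interest=⌊3678977·67/10000⌋=24649; principal=250848-24649=226199; balance=3678977-226199=3452778
5. interest=⌊3452778·67/10000⌋=23133; principal=250848-23133=227715; balance=3452778-227715=3225063
6. interest=⌊3225063·67/10000⌋=21607; principal=250848-21607=229241; balance=3225063-229241=2995822
7. interest=⌊2995822·67/10000⌋=20072; principal=250848-20072=230776; balance=2995822-230776=2765046
8. interest=⌊2765046·67/10000⌋=18525; principal=250848-18525=232323; balance=2765046-232323=2532723
9. interest=⌊2532723·67/10000⌋=16969; principal=250848-16969=233879; balance=2532723-233879=2298844
10. interest=⌊2298844·67/10000⌋=15402; principal=250848-15402=235446; balance=2298844-235446=2063398
11. interest=⌊2063398·67/10000⌋=13824; principal=250848-13824=237024; balance=2063398-237024=1826374
12. interest=⌊1826374·67/10000⌋=12236; principal=250848-12236=238612; balance=1826374-238612=1587762
13. interest=⌊1587762·67/10000⌋=10638; principal=250848-10638=240210; balance=1587762-240210=1347552
14. interest=⌊1347552·67/10000⌋=9028; principal=250848-9028=241820; balance=1347552-241820=1105732
15. interest=⌊1105732·67/10000⌋=7408; principal=250848-7408=243440; balance=1105732-243440=862292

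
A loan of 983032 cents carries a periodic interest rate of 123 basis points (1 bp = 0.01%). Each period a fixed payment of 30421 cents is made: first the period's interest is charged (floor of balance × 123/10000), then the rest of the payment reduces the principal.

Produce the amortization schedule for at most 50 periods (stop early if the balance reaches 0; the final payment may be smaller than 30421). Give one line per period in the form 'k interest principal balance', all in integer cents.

1 12091 18330 964702
2 11865 18556 946146
3 11637 18784 927362
4 11406 19015 908347
5 11172 19249 889098
6 10935 19486 869612
7 10696 19725 849887
8 10453 19968 829919
9 10208 20213 809706
10 9959 20462 789244
11 9707 20714 768530
12 9452 20969 747561
13 9195 21226 726335
14 8933 21488 704847
15 8669 21752 683095
16 8402 22019 661076
17 8131 22290 638786
18 7857 22564 616222
19 7579 22842 593380
20 7298 23123 570257
21 7014 23407 546850
22 6726 23695 523155
23 6434 23987 499168
24 6139 24282 474886
25 5841 24580 450306
26 5538 24883 425423
27 5232 25189 400234
28 4922 25499 374735
29 4609 25812 348923
30 4291 26130 322793
31 3970 26451 296342
32 3645 26776 269566
33 3315 27106 242460
34 2982 27439 215021
35 2644 27777 187244
36 2303 28118 159126
37 1957 28464 130662
38 1607 28814 101848
39 1252 29169 72679
40 893 29528 43151
41 530 29891 13260
42 163 13260 0

1. interest=⌊983032·123/10000⌋=12091; principal=30421-12091=18330; balance=983032-18330=964702
2. interest=⌊964702·123/10000⌋=11865; principal=30421-11865=18556; balance=964702-18556=946146
3. interest=⌊946146·123/10000⌋=11637; principal=30421-11637=18784; balance=946146-18784=927362
4. interest=⌊927362·123/10000⌋=11406; principal=30421-11406=19015; balance=927362-19015=908347
5. interest=⌊908347·123/10000⌋=11172; principal=30421-11172=19249; balance=908347-19249=889098
6. interest=⌊889098·123/10000⌋=10935; principal=30421-10935=19486; balance=889098-19486=869612
7. interest=⌊869612·123/10000⌋=10696; principal=30421-10696=19725; balance=869612-19725=849887
8. interest=⌊849887·123/10000⌋=10453; principal=30421-10453=19968; balance=849887-19968=829919
9. interest=⌊829919·123/10000⌋=10208; principal=30421-10208=20213; balance=829919-20213=809706
10. interest=⌊809706·123/10000⌋=9959; principal=30421-9959=20462; balance=809706-20462=789244
11. interest=⌊789244·123/10000⌋=9707; principal=30421-9707=20714; balance=789244-20714=768530
12. interest=⌊768530·123/10000⌋=9452; principal=30421-9452=20969; balance=768530-20969=747561
13. interest=⌊747561·123/10000⌋=9195; principal=30421-9195=21226; balance=747561-21226=726335
14. interest=⌊726335·123/10000⌋=8933; principal=30421-8933=21488; balance=726335-21488=704847
15. interest=⌊704847·123/10000⌋=8669; principal=30421-8669=21752; balance=704847-21752=683095
16. interest=⌊683095·123/10000⌋=8402; principal=30421-8402=22019; balance=683095-22019=661076
17. interest=⌊661076·123/10000⌋=8131; principal=30421-8131=22290; balance=661076-22290=638786
18. interest=⌊638786·123/10000⌋=7857; principal=30421-7857=22564; balance=638786-22564=616222
19. interest=⌊616222·123/10000⌋=7579; principal=30421-7579=22842; balance=616222-22842=593380
20. interest=⌊593380·123/10000⌋=7298; principal=30421-7298=23123; balance=593380-23123=570257
21. interest=⌊570257·123/10000⌋=7014; principal=30421-7014=23407; balance=570257-23407=546850
22. interest=⌊546850·123/10000⌋=6726; principal=30421-6726=23695; balance=546850-23695=523155
23. interest=⌊523155·123/10000⌋=6434; principal=30421-6434=23987; balance=523155-23987=499168
24. interest=⌊499168·123/10000⌋=6139; principal=30421-6139=24282; balance=499168-24282=474886
25. interest=⌊474886·123/10000⌋=5841; principal=30421-5841=24580; balance=474886-24580=450306
26. interest=⌊450306·123/10000⌋=5538; principal=30421-5538=24883; balance=450306-24883=425423
27. interest=⌊425423·123/10000⌋=5232; principal=30421-5232=25189; balance=425423-25189=400234
28. interest=⌊400234·123/10000⌋=4922; principal=30421-4922=25499; balance=400234-25499=374735
29. interest=⌊374735·123/10000⌋=4609; principal=30421-4609=25812; balance=374735-25812=348923
30. interest=⌊348923·123/10000⌋=4291; principal=30421-4291=26130; balance=348923-26130=322793
31. interest=⌊322793·123/10000⌋=3970; principal=30421-3970=26451; balance=322793-26451=296342
32. interest=⌊296342·123/10000⌋=3645; principal=30421-3645=26776; balance=296342-26776=269566
33. interest=⌊269566·123/10000⌋=3315; principal=30421-3315=27106; balance=269566-27106=242460
34. interest=⌊242460·123/10000⌋=2982; principal=30421-2982=27439; balance=242460-27439=215021
35. interest=⌊215021·123/10000⌋=2644; principal=30421-2644=27777; balance=215021-27777=187244
36. interest=⌊187244·123/10000⌋=2303; principal=30421-2303=28118; balance=187244-28118=159126
37. interest=⌊159126·123/10000⌋=1957; principal=30421-1957=28464; balance=159126-28464=130662
38. interest=⌊130662·123/10000⌋=1607; principal=30421-1607=28814; balance=130662-28814=101848
39. interest=⌊101848·123/10000⌋=1252; principal=30421-1252=29169; balance=101848-29169=72679
40. interest=⌊72679·123/10000⌋=893; principal=30421-893=29528; balance=72679-29528=43151
41. interest=⌊43151·123/10000⌋=530; principal=30421-530=29891; balance=43151-29891=13260
42. interest=⌊13260·123/10000⌋=163; principal=min(30421-163,13260)=13260; balance=13260-13260=0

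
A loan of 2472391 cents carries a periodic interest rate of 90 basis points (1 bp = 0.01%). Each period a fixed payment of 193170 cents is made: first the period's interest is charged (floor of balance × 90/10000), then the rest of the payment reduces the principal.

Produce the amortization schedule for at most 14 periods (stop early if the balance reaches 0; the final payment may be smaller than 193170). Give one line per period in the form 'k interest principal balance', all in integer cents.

1 22251 170919 2301472
2 20713 172457 2129015
3 19161 174009 1955006
4 17595 175575 1779431
5 16014 177156 1602275
6 14420 178750 1423525
7 12811 180359 1243166
8 11188 181982 1061184
9 9550 183620 877564
10 7898 185272 692292
11 6230 186940 505352
12 4548 188622 316730
13 2850 190320 126410
14 1137 126410 0

1. interest=⌊2472391·90/10000⌋=22251; principal=193170-22251=170919; balance=2472391-170919=2301472
2. interest=⌊2301472·90/10000⌋=20713; principal=193170-20713=172457; balance=2301472-172457=2129015
3. interest=⌊2129015·90/10000⌋=19161; principal=193170-19161=174009; balance=2129015-174009=1955006
4. interest=⌊1955006·90/10000⌋=17595; principal=193170-17595=175575; balance=1955006-175575=1779431
5. interest=⌊1779431·90/10000⌋=16014; principal=193170-16014=177156; balance=1779431-177156=1602275
6. interest=⌊1602275·90/10000⌋=14420; principal=193170-14420=178750; balance=1602275-178750=1423525
7. interest=⌊1423525·90/10000⌋=12811; principal=193170-12811=180359; balance=1423525-180359=1243166
8. interest=⌊1243166·90/10000⌋=11188; principal=193170-11188=181982; balance=1243166-181982=1061184
9. interest=⌊1061184·90/10000⌋=9550; principal=193170-9550=183620; balance=1061184-183620=877564
10. interest=⌊877564·90/10000⌋=7898; principal=193170-7898=185272; balance=877564-185272=692292
11. interest=⌊692292·90/10000⌋=6230; principal=193170-6230=186940; balance=692292-186940=505352
12. interest=⌊505352·90/10000⌋=4548; principal=193170-4548=188622; balance=505352-188622=316730
13. interest=⌊316730·90/10000⌋=2850; principal=193170-2850=190320; balance=316730-190320=126410
14. interest=⌊126410·90/10000⌋=1137; principal=min(193170-1137,126410)=126410; balance=126410-126410=0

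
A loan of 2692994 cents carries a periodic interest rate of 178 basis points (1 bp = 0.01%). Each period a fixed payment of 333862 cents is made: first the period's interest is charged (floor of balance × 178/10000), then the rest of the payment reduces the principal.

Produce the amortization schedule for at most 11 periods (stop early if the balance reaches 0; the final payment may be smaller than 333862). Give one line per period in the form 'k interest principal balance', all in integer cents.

1. interest=⌊2692994·178/10000⌋=47935; principal=333862-47935=285927; balance=2692994-285927=2407067
2. interest=⌊2407067·178/10000⌋=42845; principal=333862-42845=291017; balance=2407067-291017=2116050
3. interest=⌊2116050·178/10000⌋=37665; principal=333862-37665=296197; balance=2116050-296197=1819853
4. interest=⌊1819853·178/10000⌋=32393; principal=333862-32393=301469; balance=1819853-301469=1518384
5. interest=⌊1518384·178/10000⌋=27027; principal=333862-27027=306835; balance=1518384-306835=1211549
6. interest=⌊1211549·178/10000⌋=21565; principal=333862-21565=312297; balance=1211549-312297=899252
7. interest=⌊899252·178/10000⌋=16006; principal=333862-16006=317856; balance=899252-317856=581396
8. interest=⌊581396·178/10000⌋=10348; principal=333862-10348=323514; balance=581396-323514=257882
9. interest=⌊257882·178/10000⌋=4590; principal=min(333862-4590,257882)=257882; balance=257882-257882=0

1 47935 285927 2407067
2 42845 291017 2116050
3 37665 296197 1819853
4 32393 301469 1518384
5 27027 306835 1211549
6 21565 312297 899252
7 16006 317856 581396
8 10348 323514 257882
9 4590 257882 0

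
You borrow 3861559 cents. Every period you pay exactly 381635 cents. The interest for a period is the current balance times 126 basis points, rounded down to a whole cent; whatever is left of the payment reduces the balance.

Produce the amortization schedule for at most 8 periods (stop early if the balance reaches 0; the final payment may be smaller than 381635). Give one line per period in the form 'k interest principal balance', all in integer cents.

1. interest=⌊3861559·126/10000⌋=48655; principal=381635-48655=332980; balance=3861559-332980=3528579
2. interest=⌊3528579·126/10000⌋=44460; principal=381635-44460=337175; balance=3528579-337175=3191404
3. interest=⌊3191404·126/10000⌋=40211; principal=381635-40211=341424; balance=3191404-341424=2849980
4. interest=⌊2849980·126/10000⌋=35909; principal=381635-35909=345726; balance=2849980-345726=2504254
5. interest=⌊2504254·126/10000⌋=31553; principal=381635-31553=350082; balance=2504254-350082=2154172
6. interest=⌊2154172·126/10000⌋=27142; principal=381635-27142=354493; balance=2154172-354493=1799679
7. interest=⌊1799679·126/10000⌋=22675; principal=381635-22675=358960; balance=1799679-358960=1440719
8. interest=⌊1440719·126/10000⌋=18153; principal=381635-18153=363482; balance=1440719-363482=1077237

1 48655 332980 3528579
2 44460 337175 3191404
3 40211 341424 2849980
4 35909 345726 2504254
5 31553 350082 2154172
6 27142 354493 1799679
7 22675 358960 1440719
8 18153 363482 1077237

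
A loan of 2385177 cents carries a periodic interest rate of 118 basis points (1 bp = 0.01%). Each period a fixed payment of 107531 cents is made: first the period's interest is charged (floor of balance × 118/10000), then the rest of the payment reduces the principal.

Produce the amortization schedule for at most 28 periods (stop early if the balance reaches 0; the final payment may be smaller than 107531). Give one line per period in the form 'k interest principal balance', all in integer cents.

1. interest=⌊2385177·118/10000⌋=28145; principal=107531-28145=79386; balance=2385177-79386=2305791
2. interest=⌊2305791·118/10000⌋=27208; principal=107531-27208=80323; balance=2305791-80323=2225468
3. interest=⌊2225468·118/10000⌋=26260; principal=107531-26260=81271; balance=2225468-81271=2144197
4. interest=⌊2144197·118/10000⌋=25301; principal=107531-25301=82230; balance=2144197-82230=2061967
5. interest=⌊2061967·118/10000⌋=24331; principal=107531-24331=83200; balance=2061967-83200=1978767
6. interest=⌊1978767·118/10000⌋=23349; principal=107531-23349=84182; balance=1978767-84182=1894585
7. interest=⌊1894585·118/10000⌋=22356; principal=107531-22356=85175; balance=1894585-85175=1809410
8. interest=⌊1809410·118/10000⌋=21351; principal=107531-21351=86180; balance=1809410-86180=1723230
9. interest=⌊1723230·118/10000⌋=20334; principal=107531-20334=87197; balance=1723230-87197=1636033
10. interest=⌊1636033·118/10000⌋=19305; principal=107531-19305=88226; balance=1636033-88226=1547807
11. interest=⌊1547807·118/10000⌋=18264; principal=107531-18264=89267; balance=1547807-89267=1458540
12. interest=⌊1458540·118/10000⌋=17210; principal=107531-17210=90321; balance=1458540-90321=1368219
13. interest=⌊1368219·118/10000⌋=16144; principal=107531-16144=91387; balance=1368219-91387=1276832
14. interest=⌊1276832·118/10000⌋=15066; principal=107531-15066=92465; balance=1276832-92465=1184367
15. interest=⌊1184367·118/10000⌋=13975; principal=107531-13975=93556; balance=1184367-93556=1090811
16. interest=⌊1090811·118/10000⌋=12871; principal=107531-12871=94660; balance=1090811-94660=996151
17. interest=⌊996151·118/10000⌋=11754; principal=107531-11754=95777; balance=996151-95777=900374
18. interest=⌊900374·118/10000⌋=10624; principal=107531-10624=96907; balance=900374-96907=803467
19. interest=⌊803467·118/10000⌋=9480; principal=107531-9480=98051; balance=803467-98051=705416
20. interest=⌊705416·118/10000⌋=8323; principal=107531-8323=99208; balance=705416-99208=606208
21. interest=⌊606208·118/10000⌋=7153; principal=107531-7153=100378; balance=606208-100378=505830
22. interest=⌊505830·118/10000⌋=5968; principal=107531-5968=101563; balance=505830-101563=404267
23. interest=⌊404267·118/10000⌋=4770; principal=107531-4770=102761; balance=404267-102761=301506
24. interest=⌊301506·118/10000⌋=3557; principal=107531-3557=103974; balance=301506-103974=197532
25. interest=⌊197532·118/10000⌋=2330; principal=107531-2330=105201; balance=197532-105201=92331
26. interest=⌊92331·118/10000⌋=1089; principal=min(107531-1089,92331)=92331; balance=92331-92331=0

1 28145 79386 2305791
2 27208 80323 2225468
3 26260 81271 2144197
4 25301 82230 2061967
5 24331 83200 1978767
6 23349 84182 1894585
7 22356 85175 1809410
8 21351 86180 1723230
9 20334 87197 1636033
10 19305 88226 1547807
11 18264 89267 1458540
12 17210 90321 1368219
13 16144 91387 1276832
14 15066 92465 1184367
15 13975 93556 1090811
16 12871 94660 996151
17 11754 95777 900374
18 10624 96907 803467
19 9480 98051 705416
20 8323 99208 606208
21 7153 100378 505830
22 5968 101563 404267
23 4770 102761 301506
24 3557 103974 197532
25 2330 105201 92331
26 1089 92331 0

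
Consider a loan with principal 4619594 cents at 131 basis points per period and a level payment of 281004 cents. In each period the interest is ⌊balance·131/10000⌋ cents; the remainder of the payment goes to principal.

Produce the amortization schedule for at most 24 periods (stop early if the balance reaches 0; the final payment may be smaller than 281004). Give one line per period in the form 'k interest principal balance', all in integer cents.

1 60516 220488 4399106
2 57628 223376 4175730
3 54702 226302 3949428
4 51737 229267 3720161
5 48734 232270 3487891
6 45691 235313 3252578
7 42608 238396 3014182
8 39485 241519 2772663
9 36321 244683 2527980
10 33116 247888 2280092
11 29869 251135 2028957
12 26579 254425 1774532
13 23246 257758 1516774
14 19869 261135 1255639
15 16448 264556 991083
16 12983 268021 723062
17 9472 271532 451530
18 5915 275089 176441
19 2311 176441 0

1. interest=⌊4619594·131/10000⌋=60516; principal=281004-60516=220488; balance=4619594-220488=4399106
2. interest=⌊4399106·131/10000⌋=57628; principal=281004-57628=223376; balance=4399106-223376=4175730
3. interest=⌊4175730·131/10000⌋=54702; principal=281004-54702=226302; balance=4175730-226302=3949428
4. interest=⌊3949428·131/10000⌋=51737; principal=281004-51737=229267; balance=3949428-229267=3720161
5. interest=⌊3720161·131/10000⌋=48734; principal=281004-48734=232270; balance=3720161-232270=3487891
6. interest=⌊3487891·131/10000⌋=45691; principal=281004-45691=235313; balance=3487891-235313=3252578
7. interest=⌊3252578·131/10000⌋=42608; principal=281004-42608=238396; balance=3252578-238396=3014182
8. interest=⌊3014182·131/10000⌋=39485; principal=281004-39485=241519; balance=3014182-241519=2772663
9. interest=⌊2772663·131/10000⌋=36321; principal=281004-36321=244683; balance=2772663-244683=2527980
10. interest=⌊2527980·131/10000⌋=33116; principal=281004-33116=247888; balance=2527980-247888=2280092
11. interest=⌊2280092·131/10000⌋=29869; principal=281004-29869=251135; balance=2280092-251135=2028957
12. interest=⌊2028957·131/10000⌋=26579; principal=281004-26579=254425; balance=2028957-254425=1774532
13. interest=⌊1774532·131/10000⌋=23246; principal=281004-23246=257758; balance=1774532-257758=1516774
14. interest=⌊1516774·131/10000⌋=19869; principal=281004-19869=261135; balance=1516774-261135=1255639
15. interest=⌊1255639·131/10000⌋=16448; principal=281004-16448=264556; balance=1255639-264556=991083
16. interest=⌊991083·131/10000⌋=12983; principal=281004-12983=268021; balance=991083-268021=723062
17. interest=⌊723062·131/10000⌋=9472; principal=281004-9472=271532; balance=723062-271532=451530
18. interest=⌊451530·131/10000⌋=5915; principal=281004-5915=275089; balance=451530-275089=176441
19. interest=⌊176441·131/10000⌋=2311; principal=min(281004-2311,176441)=176441; balance=176441-176441=0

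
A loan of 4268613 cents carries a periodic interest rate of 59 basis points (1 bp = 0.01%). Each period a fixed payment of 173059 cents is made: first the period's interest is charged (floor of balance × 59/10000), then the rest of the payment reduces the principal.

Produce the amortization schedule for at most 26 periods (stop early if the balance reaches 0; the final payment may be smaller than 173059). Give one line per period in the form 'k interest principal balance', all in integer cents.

1 25184 147875 4120738
2 24312 148747 3971991
3 23434 149625 3822366
4 22551 150508 3671858
5 21663 151396 3520462
6 20770 152289 3368173
7 19872 153187 3214986
8 18968 154091 3060895
9 18059 155000 2905895
10 17144 155915 2749980
11 16224 156835 2593145
12 15299 157760 2435385
13 14368 158691 2276694
14 13432 159627 2117067
15 12490 160569 1956498
16 11543 161516 1794982
17 10590 162469 1632513
18 9631 163428 1469085
19 8667 164392 1304693
20 7697 165362 1139331
21 6722 166337 972994
22 5740 167319 805675
23 4753 168306 637369
24 3760 169299 468070
25 2761 170298 297772
26 1756 171303 126469

1. interest=⌊4268613·59/10000⌋=25184; principal=173059-25184=147875; balance=4268613-147875=4120738
2. interest=⌊4120738·59/10000⌋=24312; principal=173059-24312=148747; balance=4120738-148747=3971991
3. interest=⌊3971991·59/10000⌋=23434; principal=173059-23434=149625; balance=3971991-149625=3822366
4. interest=⌊3822366·59/10000⌋=22551; principal=173059-22551=150508; balance=3822366-150508=3671858
5. interest=⌊3671858·59/10000⌋=21663; principal=173059-21663=151396; balance=3671858-151396=3520462
6. interest=⌊3520462·59/10000⌋=20770; principal=173059-20770=152289; balance=3520462-152289=3368173
7. interest=⌊3368173·59/10000⌋=19872; principal=173059-19872=153187; balance=3368173-153187=3214986
8. interest=⌊3214986·59/10000⌋=18968; principal=173059-18968=154091; balance=3214986-154091=3060895
9. interest=⌊3060895·59/10000⌋=18059; principal=173059-18059=155000; balance=3060895-155000=2905895
10. interest=⌊2905895·59/10000⌋=17144; principal=173059-17144=155915; balance=2905895-155915=2749980
11. interest=⌊2749980·59/10000⌋=16224; principal=173059-16224=156835; balance=2749980-156835=2593145
12. interest=⌊2593145·59/10000⌋=15299; principal=173059-15299=157760; balance=2593145-157760=2435385
13. interest=⌊2435385·59/10000⌋=14368; principal=173059-14368=158691; balance=2435385-158691=2276694
14. interest=⌊2276694·59/10000⌋=13432; principal=173059-13432=159627; balance=2276694-159627=2117067
15. interest=⌊2117067·59/10000⌋=12490; principal=173059-12490=160569; balance=2117067-160569=1956498
16. interest=⌊1956498·59/10000⌋=11543; principal=173059-11543=161516; balance=1956498-161516=1794982
17. interest=⌊1794982·59/10000⌋=10590; principal=173059-10590=162469; balance=1794982-162469=1632513
18. interest=⌊1632513·59/10000⌋=9631; principal=173059-9631=163428; balance=1632513-163428=1469085
19. interest=⌊1469085·59/10000⌋=8667; principal=173059-8667=164392; balance=1469085-164392=1304693
20. interest=⌊1304693·59/10000⌋=7697; principal=173059-7697=165362; balance=1304693-165362=1139331
21. interest=⌊1139331·59/10000⌋=6722; principal=173059-6722=166337; balance=1139331-166337=972994
22. interest=⌊972994·59/10000⌋=5740; principal=173059-5740=167319; balance=972994-167319=805675
23. interest=⌊805675·59/10000⌋=4753; principal=173059-4753=168306; balance=805675-168306=637369
24. interest=⌊637369·59/10000⌋=3760; principal=173059-3760=169299; balance=637369-169299=468070
25. interest=⌊468070·59/10000⌋=2761; principal=173059-2761=170298; balance=468070-170298=297772
26. interest=⌊297772·59/10000⌋=1756; principal=173059-1756=171303; balance=297772-171303=126469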